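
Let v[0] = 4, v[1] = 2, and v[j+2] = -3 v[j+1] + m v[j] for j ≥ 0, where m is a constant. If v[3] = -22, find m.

4

v[2] = -6 + 4m
v[3] = 18 - 10m
So 18 - 10m = -22, giving m = 4.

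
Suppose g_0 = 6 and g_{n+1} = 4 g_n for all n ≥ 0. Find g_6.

g_1 = 4·6 = 24
g_2 = 4·24 = 96
g_3 = 4·96 = 384
g_4 = 4·384 = 1536
g_5 = 4·1536 = 6144
g_6 = 4·6144 = 24576

24576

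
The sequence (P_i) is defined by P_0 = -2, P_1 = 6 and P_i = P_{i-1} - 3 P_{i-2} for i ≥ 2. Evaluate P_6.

P_2 = 6 - 3*(-2) = 12
P_3 = 12 - 3*6 = -6
P_4 = (-6) - 3*12 = -42
P_5 = (-42) - 3*(-6) = -24
P_6 = (-24) - 3*(-42) = 102

102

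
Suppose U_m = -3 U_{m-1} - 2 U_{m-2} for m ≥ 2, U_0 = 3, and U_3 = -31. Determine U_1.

Let U_1 = w.
U_2 = -6 - 3w
U_3 = 18 + 7w
So 18 + 7w = -31, giving w = -7.

-7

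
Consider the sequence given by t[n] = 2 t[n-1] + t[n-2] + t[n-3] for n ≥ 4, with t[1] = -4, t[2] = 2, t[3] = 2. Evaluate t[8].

128

t[4] = 2(2) + 2 + (-4) = 2
t[5] = 2(2) + 2 + 2 = 8
t[6] = 2(8) + 2 + 2 = 20
t[7] = 2(20) + 8 + 2 = 50
t[8] = 2(50) + 20 + 8 = 128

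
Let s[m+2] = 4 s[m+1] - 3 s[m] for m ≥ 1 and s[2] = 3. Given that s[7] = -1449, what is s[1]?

7

Let s[1] = v.
s[3] = 12 - 3v
s[4] = 39 - 12v
s[5] = 120 - 39v
s[6] = 363 - 120v
s[7] = 1092 - 363v
So 1092 - 363v = -1449, giving v = 7.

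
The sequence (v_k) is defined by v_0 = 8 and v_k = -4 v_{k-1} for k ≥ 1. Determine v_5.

v_1 = -4(8) = -32
v_2 = -4(-32) = 128
v_3 = -4(128) = -512
v_4 = -4(-512) = 2048
v_5 = -4(2048) = -8192

-8192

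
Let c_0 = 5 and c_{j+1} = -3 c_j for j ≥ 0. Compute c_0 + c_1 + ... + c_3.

c_1 = -3·5 = -15
c_2 = -3·(-15) = 45
c_3 = -3·45 = -135
Sum = 5 + (-15) + 45 + (-135) = -100

-100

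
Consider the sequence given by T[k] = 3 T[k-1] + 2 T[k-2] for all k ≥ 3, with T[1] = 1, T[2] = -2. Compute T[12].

-408040

T[3] = 3(-2) + 2(1) = -4
T[4] = 3(-4) + 2(-2) = -16
T[5] = 3(-16) + 2(-4) = -56
T[6] = 3(-56) + 2(-16) = -200
T[7] = 3(-200) + 2(-56) = -712
T[8] = 3(-712) + 2(-200) = -2536
T[9] = 3(-2536) + 2(-712) = -9032
T[10] = 3(-9032) + 2(-2536) = -32168
T[11] = 3(-32168) + 2(-9032) = -114568
T[12] = 3(-114568) + 2(-32168) = -408040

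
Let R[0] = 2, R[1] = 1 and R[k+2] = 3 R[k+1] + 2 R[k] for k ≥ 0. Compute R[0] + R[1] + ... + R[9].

66015

R[2] = 3·1 + 2·2 = 7
R[3] = 3·7 + 2·1 = 23
R[4] = 3·23 + 2·7 = 83
R[5] = 3·83 + 2·23 = 295
R[6] = 3·295 + 2·83 = 1051
R[7] = 3·1051 + 2·295 = 3743
R[8] = 3·3743 + 2·1051 = 13331
R[9] = 3·13331 + 2·3743 = 47479
Sum = 2 + 1 + 7 + 23 + 83 + 295 + 1051 + 3743 + 13331 + 47479 = 66015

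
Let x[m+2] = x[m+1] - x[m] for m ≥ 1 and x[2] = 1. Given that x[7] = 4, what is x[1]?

4

Let x[1] = z.
x[3] = 1 - z
x[4] = -z
x[5] = -1
x[6] = -1 + z
x[7] = z
So z = 4, giving z = 4.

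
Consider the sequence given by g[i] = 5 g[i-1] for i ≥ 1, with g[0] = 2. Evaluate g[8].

g[1] = 5·2 = 10
g[2] = 5·10 = 50
g[3] = 5·50 = 250
g[4] = 5·250 = 1250
g[5] = 5·1250 = 6250
g[6] = 5·6250 = 31250
g[7] = 5·31250 = 156250
g[8] = 5·156250 = 781250

781250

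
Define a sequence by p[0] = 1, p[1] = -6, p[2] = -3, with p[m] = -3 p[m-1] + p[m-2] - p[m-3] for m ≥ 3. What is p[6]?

p[3] = -3*(-3) + (-6) - 1 = 2
p[4] = -3*2 + (-3) - (-6) = -3
p[5] = -3*(-3) + 2 - (-3) = 14
p[6] = -3*14 + (-3) - 2 = -47

-47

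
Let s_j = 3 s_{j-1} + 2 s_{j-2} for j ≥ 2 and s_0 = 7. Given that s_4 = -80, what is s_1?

Let s_1 = z.
s_2 = 14 + 3z
s_3 = 42 + 11z
s_4 = 154 + 39z
So 154 + 39z = -80, giving z = -6.

-6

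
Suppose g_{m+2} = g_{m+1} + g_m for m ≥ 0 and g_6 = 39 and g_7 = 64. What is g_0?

-5

Rearranging, g_{m-2} = g_m - g_{m-1}.
g_5 = 64 - 39 = 25
g_4 = 39 - 25 = 14
g_3 = 25 - 14 = 11
g_2 = 14 - 11 = 3
g_1 = 11 - 3 = 8
g_0 = 3 - 8 = -5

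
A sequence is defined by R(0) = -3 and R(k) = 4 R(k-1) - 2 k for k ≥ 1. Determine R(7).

R(1) = 4*(-3) - 2 = -14
R(2) = 4*(-14) - 4 = -60
R(3) = 4*(-60) - 6 = -246
R(4) = 4*(-246) - 8 = -992
R(5) = 4*(-992) - 10 = -3978
R(6) = 4*(-3978) - 12 = -15924
R(7) = 4*(-15924) - 14 = -63710

-63710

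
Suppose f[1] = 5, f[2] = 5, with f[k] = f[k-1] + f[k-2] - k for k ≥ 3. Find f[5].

10

f[3] = 5 + 5 - 3 = 7
f[4] = 7 + 5 - 4 = 8
f[5] = 8 + 7 - 5 = 10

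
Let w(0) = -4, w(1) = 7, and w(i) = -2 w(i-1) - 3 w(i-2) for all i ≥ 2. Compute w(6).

w(2) = -2*7 - 3*(-4) = -2
w(3) = -2*(-2) - 3*7 = -17
w(4) = -2*(-17) - 3*(-2) = 40
w(5) = -2*40 - 3*(-17) = -29
w(6) = -2*(-29) - 3*40 = -62

-62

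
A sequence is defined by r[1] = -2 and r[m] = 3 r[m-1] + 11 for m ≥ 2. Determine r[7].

2546

r[2] = 3*(-2) + 11 = 5
r[3] = 3*5 + 11 = 26
r[4] = 3*26 + 11 = 89
r[5] = 3*89 + 11 = 278
r[6] = 3*278 + 11 = 845
r[7] = 3*845 + 11 = 2546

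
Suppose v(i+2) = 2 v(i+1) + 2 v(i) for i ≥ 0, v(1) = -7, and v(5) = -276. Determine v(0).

1

Let v(0) = w.
v(2) = -14 + 2w
v(3) = -42 + 4w
v(4) = -112 + 12w
v(5) = -308 + 32w
So -308 + 32w = -276, giving w = 1.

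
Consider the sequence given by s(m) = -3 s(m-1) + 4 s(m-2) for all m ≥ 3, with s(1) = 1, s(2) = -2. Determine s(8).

-9830

s(3) = -3(-2) + 4(1) = 10
s(4) = -3(10) + 4(-2) = -38
s(5) = -3(-38) + 4(10) = 154
s(6) = -3(154) + 4(-38) = -614
s(7) = -3(-614) + 4(154) = 2458
s(8) = -3(2458) + 4(-614) = -9830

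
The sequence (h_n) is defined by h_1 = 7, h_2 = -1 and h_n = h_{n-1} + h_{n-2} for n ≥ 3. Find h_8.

h_3 = (-1) + 7 = 6
h_4 = 6 + (-1) = 5
h_5 = 5 + 6 = 11
h_6 = 11 + 5 = 16
h_7 = 16 + 11 = 27
h_8 = 27 + 16 = 43

43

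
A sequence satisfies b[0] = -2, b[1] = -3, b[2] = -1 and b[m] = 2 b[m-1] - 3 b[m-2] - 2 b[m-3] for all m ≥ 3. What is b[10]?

b[3] = 2·(-1) - 3·(-3) - 2·(-2) = 11
b[4] = 2·11 - 3·(-1) - 2·(-3) = 31
b[5] = 2·31 - 3·11 - 2·(-1) = 31
b[6] = 2·31 - 3·31 - 2·11 = -53
b[7] = 2·(-53) - 3·31 - 2·31 = -261
b[8] = 2·(-261) - 3·(-53) - 2·31 = -425
b[9] = 2·(-425) - 3·(-261) - 2·(-53) = 39
b[10] = 2·39 - 3·(-425) - 2·(-261) = 1875

1875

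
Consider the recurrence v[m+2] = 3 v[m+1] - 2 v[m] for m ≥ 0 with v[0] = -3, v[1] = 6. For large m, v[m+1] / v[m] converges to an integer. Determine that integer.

The characteristic equation is r^2 - 3r + 2 = 0, which factors as (r - 2)(r - 1) = 0.
So the roots are 2 and 1. Since |2| > |1| and the coefficient of 2^m is non-zero, the ratio tends to 2.

2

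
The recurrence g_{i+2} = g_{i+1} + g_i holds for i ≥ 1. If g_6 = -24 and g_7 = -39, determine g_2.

-3

Rearranging, g_{i-2} = g_i - g_{i-1}.
g_5 = -39 - (-24) = -15
g_4 = -24 - (-15) = -9
g_3 = -15 - (-9) = -6
g_2 = -9 - (-6) = -3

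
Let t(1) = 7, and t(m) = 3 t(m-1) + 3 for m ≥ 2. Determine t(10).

167304

t(2) = 3·7 + 3 = 24
t(3) = 3·24 + 3 = 75
t(4) = 3·75 + 3 = 228
t(5) = 3·228 + 3 = 687
t(6) = 3·687 + 3 = 2064
t(7) = 3·2064 + 3 = 6195
t(8) = 3·6195 + 3 = 18588
t(9) = 3·18588 + 3 = 55767
t(10) = 3·55767 + 3 = 167304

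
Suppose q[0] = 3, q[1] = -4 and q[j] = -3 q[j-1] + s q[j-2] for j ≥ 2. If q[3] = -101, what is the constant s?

q[2] = 12 + 3s
q[3] = -36 - 13s
So -36 - 13s = -101, giving s = 5.

5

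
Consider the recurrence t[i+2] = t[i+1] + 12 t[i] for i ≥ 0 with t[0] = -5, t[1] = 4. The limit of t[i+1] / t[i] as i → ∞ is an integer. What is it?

The characteristic equation is r^2 - r - 12 = 0, which factors as (r - 4)(r + 3) = 0.
So the roots are 4 and -3. Since |4| > |-3| and the coefficient of 4^i is non-zero, the ratio tends to 4.

4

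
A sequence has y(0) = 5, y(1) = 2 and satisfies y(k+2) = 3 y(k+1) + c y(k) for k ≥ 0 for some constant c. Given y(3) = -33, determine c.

y(2) = 6 + 5c
y(3) = 18 + 17c
So 18 + 17c = -33, giving c = -3.

-3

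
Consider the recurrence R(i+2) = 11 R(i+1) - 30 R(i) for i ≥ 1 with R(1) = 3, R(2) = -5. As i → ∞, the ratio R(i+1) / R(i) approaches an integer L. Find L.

The characteristic equation is r^2 - 11r + 30 = 0, which factors as (r - 6)(r - 5) = 0.
So the roots are 6 and 5. Since |6| > |5| and the coefficient of 6^i is non-zero, the ratio tends to 6.

6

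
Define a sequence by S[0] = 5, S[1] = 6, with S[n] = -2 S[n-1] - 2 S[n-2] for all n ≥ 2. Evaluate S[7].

S[2] = -2(6) - 2(5) = -22
S[3] = -2(-22) - 2(6) = 32
S[4] = -2(32) - 2(-22) = -20
S[5] = -2(-20) - 2(32) = -24
S[6] = -2(-24) - 2(-20) = 88
S[7] = -2(88) - 2(-24) = -128

-128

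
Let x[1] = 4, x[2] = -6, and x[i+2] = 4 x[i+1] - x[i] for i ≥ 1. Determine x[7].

x[3] = 4·(-6) - 4 = -28
x[4] = 4·(-28) - (-6) = -106
x[5] = 4·(-106) - (-28) = -396
x[6] = 4·(-396) - (-106) = -1478
x[7] = 4·(-1478) - (-396) = -5516

-5516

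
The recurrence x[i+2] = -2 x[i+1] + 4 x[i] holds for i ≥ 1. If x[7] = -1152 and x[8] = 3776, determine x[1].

2

Rearranging, x[i-2] = (x[i] + 2 x[i-1]) / 4.
x[6] = (3776 + 2·(-1152)) / 4 = 1472/4 = 368
x[5] = (-1152 + 2·368) / 4 = -416/4 = -104
x[4] = (368 + 2·(-104)) / 4 = 160/4 = 40
x[3] = (-104 + 2·40) / 4 = -24/4 = -6
x[2] = (40 + 2·(-6)) / 4 = 28/4 = 7
x[1] = (-6 + 2·7) / 4 = 8/4 = 2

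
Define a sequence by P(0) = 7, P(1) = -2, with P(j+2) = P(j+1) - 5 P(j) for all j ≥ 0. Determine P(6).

-497

P(2) = (-2) - 5(7) = -37
P(3) = (-37) - 5(-2) = -27
P(4) = (-27) - 5(-37) = 158
P(5) = 158 - 5(-27) = 293
P(6) = 293 - 5(158) = -497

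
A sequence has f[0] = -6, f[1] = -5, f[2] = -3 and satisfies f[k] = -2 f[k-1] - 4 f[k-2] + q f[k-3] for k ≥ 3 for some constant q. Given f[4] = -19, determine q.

3

f[3] = 26 - 6q
f[4] = -40 + 7q
So -40 + 7q = -19, giving q = 3.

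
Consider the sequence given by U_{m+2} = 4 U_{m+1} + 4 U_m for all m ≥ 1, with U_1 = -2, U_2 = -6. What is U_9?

-399872

U_3 = 4*(-6) + 4*(-2) = -32
U_4 = 4*(-32) + 4*(-6) = -152
U_5 = 4*(-152) + 4*(-32) = -736
U_6 = 4*(-736) + 4*(-152) = -3552
U_7 = 4*(-3552) + 4*(-736) = -17152
U_8 = 4*(-17152) + 4*(-3552) = -82816
U_9 = 4*(-82816) + 4*(-17152) = -399872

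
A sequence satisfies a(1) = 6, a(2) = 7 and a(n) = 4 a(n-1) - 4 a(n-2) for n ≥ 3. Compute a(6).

-208

a(3) = 4(7) - 4(6) = 4
a(4) = 4(4) - 4(7) = -12
a(5) = 4(-12) - 4(4) = -64
a(6) = 4(-64) - 4(-12) = -208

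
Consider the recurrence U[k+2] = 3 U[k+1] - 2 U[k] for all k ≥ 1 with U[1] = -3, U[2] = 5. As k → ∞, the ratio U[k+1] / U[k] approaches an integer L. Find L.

2

The characteristic equation is r^2 - 3r + 2 = 0, which factors as (r - 2)(r - 1) = 0.
So the roots are 2 and 1. Since |2| > |1| and the coefficient of 2^k is non-zero, the ratio tends to 2.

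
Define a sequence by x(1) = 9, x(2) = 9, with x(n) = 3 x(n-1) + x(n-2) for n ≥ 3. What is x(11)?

x(3) = 3·9 + 9 = 36
x(4) = 3·36 + 9 = 117
x(5) = 3·117 + 36 = 387
x(6) = 3·387 + 117 = 1278
x(7) = 3·1278 + 387 = 4221
x(8) = 3·4221 + 1278 = 13941
x(9) = 3·13941 + 4221 = 46044
x(10) = 3·46044 + 13941 = 152073
x(11) = 3·152073 + 46044 = 502263

502263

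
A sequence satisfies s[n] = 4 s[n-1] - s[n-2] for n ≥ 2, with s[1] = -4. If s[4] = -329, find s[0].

Let s[0] = x.
s[2] = -16 - x
s[3] = -60 - 4x
s[4] = -224 - 15x
So -224 - 15x = -329, giving x = 7.

7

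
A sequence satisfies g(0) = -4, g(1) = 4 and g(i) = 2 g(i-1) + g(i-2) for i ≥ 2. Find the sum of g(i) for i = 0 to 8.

g(2) = 2(4) + (-4) = 4
g(3) = 2(4) + 4 = 12
g(4) = 2(12) + 4 = 28
g(5) = 2(28) + 12 = 68
g(6) = 2(68) + 28 = 164
g(7) = 2(164) + 68 = 396
g(8) = 2(396) + 164 = 956
Sum = (-4) + 4 + 4 + 12 + 28 + 68 + 164 + 396 + 956 = 1628

1628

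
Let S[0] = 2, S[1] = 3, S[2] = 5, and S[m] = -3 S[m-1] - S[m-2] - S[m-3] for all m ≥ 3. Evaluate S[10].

23021

S[3] = -3*5 - 3 - 2 = -20
S[4] = -3*(-20) - 5 - 3 = 52
S[5] = -3*52 - (-20) - 5 = -141
S[6] = -3*(-141) - 52 - (-20) = 391
S[7] = -3*391 - (-141) - 52 = -1084
S[8] = -3*(-1084) - 391 - (-141) = 3002
S[9] = -3*3002 - (-1084) - 391 = -8313
S[10] = -3*(-8313) - 3002 - (-1084) = 23021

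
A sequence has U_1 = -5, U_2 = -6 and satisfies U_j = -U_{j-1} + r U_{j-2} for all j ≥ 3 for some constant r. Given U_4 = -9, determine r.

3

U_3 = 6 - 5r
U_4 = -6 - r
So -6 - r = -9, giving r = 3.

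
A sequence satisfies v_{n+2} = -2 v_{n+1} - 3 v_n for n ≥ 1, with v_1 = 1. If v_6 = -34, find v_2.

Let v_2 = w.
v_3 = -3 - 2w
v_4 = 6 + w
v_5 = -3 + 4w
v_6 = -12 - 11w
So -12 - 11w = -34, giving w = 2.

2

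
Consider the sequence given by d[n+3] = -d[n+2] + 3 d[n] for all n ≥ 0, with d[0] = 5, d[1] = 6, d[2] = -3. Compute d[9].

153

d[3] = -(-3) + 3·5 = 18
d[4] = -18 + 3·6 = 0
d[5] = -0 + 3·(-3) = -9
d[6] = -(-9) + 3·18 = 63
d[7] = -63 + 3·0 = -63
d[8] = -(-63) + 3·(-9) = 36
d[9] = -36 + 3·63 = 153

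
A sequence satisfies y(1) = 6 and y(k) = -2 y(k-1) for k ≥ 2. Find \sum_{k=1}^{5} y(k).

y(2) = -2·6 = -12
y(3) = -2·(-12) = 24
y(4) = -2·24 = -48
y(5) = -2·(-48) = 96
Sum = 6 + (-12) + 24 + (-48) + 96 = 66

66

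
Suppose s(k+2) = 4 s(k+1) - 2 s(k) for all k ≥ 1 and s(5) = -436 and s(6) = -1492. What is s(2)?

-5

Rearranging, s(k-2) = (s(k) - 4 s(k-1)) / -2.
s(4) = (-1492 - 4*(-436)) / -2 = 252/-2 = -126
s(3) = (-436 - 4*(-126)) / -2 = 68/-2 = -34
s(2) = (-126 - 4*(-34)) / -2 = 10/-2 = -5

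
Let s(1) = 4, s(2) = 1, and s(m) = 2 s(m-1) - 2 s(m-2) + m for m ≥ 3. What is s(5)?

3

s(3) = 2·1 - 2·4 + 3 = -3
s(4) = 2·(-3) - 2·1 + 4 = -4
s(5) = 2·(-4) - 2·(-3) + 5 = 3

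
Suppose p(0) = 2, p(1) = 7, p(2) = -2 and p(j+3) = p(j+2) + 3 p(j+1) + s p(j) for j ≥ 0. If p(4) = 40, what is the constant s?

p(3) = 19 + 2s
p(4) = 13 + 9s
So 13 + 9s = 40, giving s = 3.

3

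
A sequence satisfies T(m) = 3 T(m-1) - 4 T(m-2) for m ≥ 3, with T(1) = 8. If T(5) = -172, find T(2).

-4

Let T(2) = z.
T(3) = -32 + 3z
T(4) = -96 + 5z
T(5) = -160 + 3z
So -160 + 3z = -172, giving z = -4.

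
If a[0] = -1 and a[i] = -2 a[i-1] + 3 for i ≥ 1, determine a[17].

The fixed point is 3/(1 + 2) = 1, so a[i] - 1 = -2(a[i-1] - 1).
Hence a[i] = -2·(-2)^i + 1.
a[17] = -2·(-2)^{17} + 1 = -2·-131072 + 1 = 262145.

262145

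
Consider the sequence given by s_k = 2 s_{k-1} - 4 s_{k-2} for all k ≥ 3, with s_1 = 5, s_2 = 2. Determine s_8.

s_3 = 2(2) - 4(5) = -16
s_4 = 2(-16) - 4(2) = -40
s_5 = 2(-40) - 4(-16) = -16
s_6 = 2(-16) - 4(-40) = 128
s_7 = 2(128) - 4(-16) = 320
s_8 = 2(320) - 4(128) = 128

128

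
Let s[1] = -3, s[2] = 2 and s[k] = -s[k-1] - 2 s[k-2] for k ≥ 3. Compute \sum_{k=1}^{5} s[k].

s[3] = -2 - 2(-3) = 4
s[4] = -4 - 2(2) = -8
s[5] = -(-8) - 2(4) = 0
Sum = (-3) + 2 + 4 + (-8) + 0 = -5

-5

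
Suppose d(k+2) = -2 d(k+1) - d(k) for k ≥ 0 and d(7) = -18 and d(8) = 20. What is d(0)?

4

Rearranging, d(k-2) = -(d(k) + 2 d(k-1)).
d(6) = -(20 + 2·(-18)) = 16
d(5) = -(-18 + 2·16) = -14
d(4) = -(16 + 2·(-14)) = 12
d(3) = -(-14 + 2·12) = -10
d(2) = -(12 + 2·(-10)) = 8
d(1) = -(-10 + 2·8) = -6
d(0) = -(8 + 2·(-6)) = 4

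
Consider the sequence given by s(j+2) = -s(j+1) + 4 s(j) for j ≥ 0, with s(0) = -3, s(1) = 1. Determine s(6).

-413

s(2) = -1 + 4·(-3) = -13
s(3) = -(-13) + 4·1 = 17
s(4) = -17 + 4·(-13) = -69
s(5) = -(-69) + 4·17 = 137
s(6) = -137 + 4·(-69) = -413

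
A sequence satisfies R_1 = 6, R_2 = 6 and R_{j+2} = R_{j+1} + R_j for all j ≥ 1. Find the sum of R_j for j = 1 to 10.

858

R_3 = 6 + 6 = 12
R_4 = 12 + 6 = 18
R_5 = 18 + 12 = 30
R_6 = 30 + 18 = 48
R_7 = 48 + 30 = 78
R_8 = 78 + 48 = 126
R_9 = 126 + 78 = 204
R_{10} = 204 + 126 = 330
Sum = 6 + 6 + 12 + 18 + 30 + 48 + 78 + 126 + 204 + 330 = 858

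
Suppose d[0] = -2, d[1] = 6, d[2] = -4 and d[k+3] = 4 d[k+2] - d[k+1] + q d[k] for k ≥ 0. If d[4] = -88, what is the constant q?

d[3] = -22 - 2q
d[4] = -84 - 2q
So -84 - 2q = -88, giving q = 2.

2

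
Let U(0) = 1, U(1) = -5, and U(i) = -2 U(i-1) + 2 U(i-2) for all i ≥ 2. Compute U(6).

U(2) = -2(-5) + 2(1) = 12
U(3) = -2(12) + 2(-5) = -34
U(4) = -2(-34) + 2(12) = 92
U(5) = -2(92) + 2(-34) = -252
U(6) = -2(-252) + 2(92) = 688

688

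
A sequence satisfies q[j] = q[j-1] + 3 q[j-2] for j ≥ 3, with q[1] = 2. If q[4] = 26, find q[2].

5

Let q[2] = w.
q[3] = 6 + w
q[4] = 6 + 4w
So 6 + 4w = 26, giving w = 5.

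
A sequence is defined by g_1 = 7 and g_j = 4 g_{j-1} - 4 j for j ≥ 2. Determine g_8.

g_2 = 4·7 - 8 = 20
g_3 = 4·20 - 12 = 68
g_4 = 4·68 - 16 = 256
g_5 = 4·256 - 20 = 1004
g_6 = 4·1004 - 24 = 3992
g_7 = 4·3992 - 28 = 15940
g_8 = 4·15940 - 32 = 63728

63728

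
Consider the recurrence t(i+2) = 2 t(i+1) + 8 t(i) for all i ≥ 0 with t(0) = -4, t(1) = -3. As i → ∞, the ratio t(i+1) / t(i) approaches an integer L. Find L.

The characteristic equation is r^2 - 2r - 8 = 0, which factors as (r - 4)(r + 2) = 0.
So the roots are 4 and -2. Since |4| > |-2| and the coefficient of 4^i is non-zero, the ratio tends to 4.

4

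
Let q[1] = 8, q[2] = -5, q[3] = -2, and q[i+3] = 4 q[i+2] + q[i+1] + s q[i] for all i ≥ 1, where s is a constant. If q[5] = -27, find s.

q[4] = -13 + 8s
q[5] = -54 + 27s
So -54 + 27s = -27, giving s = 1.

1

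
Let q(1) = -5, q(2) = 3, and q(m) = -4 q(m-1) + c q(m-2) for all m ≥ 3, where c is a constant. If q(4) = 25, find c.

q(3) = -12 - 5c
q(4) = 48 + 23c
So 48 + 23c = 25, giving c = -1.

-1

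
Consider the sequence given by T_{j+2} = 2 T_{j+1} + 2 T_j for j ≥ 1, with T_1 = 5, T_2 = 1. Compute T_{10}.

T_3 = 2(1) + 2(5) = 12
T_4 = 2(12) + 2(1) = 26
T_5 = 2(26) + 2(12) = 76
T_6 = 2(76) + 2(26) = 204
T_7 = 2(204) + 2(76) = 560
T_8 = 2(560) + 2(204) = 1528
T_9 = 2(1528) + 2(560) = 4176
T_{10} = 2(4176) + 2(1528) = 11408

11408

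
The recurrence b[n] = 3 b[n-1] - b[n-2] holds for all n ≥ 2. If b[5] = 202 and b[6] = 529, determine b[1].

1

Rearranging, b[n-2] = -(b[n] - 3 b[n-1]).
b[4] = -(529 - 3·202) = 77
b[3] = -(202 - 3·77) = 29
b[2] = -(77 - 3·29) = 10
b[1] = -(29 - 3·10) = 1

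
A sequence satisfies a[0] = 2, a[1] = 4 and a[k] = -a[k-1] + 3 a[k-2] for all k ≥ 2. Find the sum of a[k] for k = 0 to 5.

a[2] = -4 + 3(2) = 2
a[3] = -2 + 3(4) = 10
a[4] = -10 + 3(2) = -4
a[5] = -(-4) + 3(10) = 34
Sum = 2 + 4 + 2 + 10 + (-4) + 34 = 48

48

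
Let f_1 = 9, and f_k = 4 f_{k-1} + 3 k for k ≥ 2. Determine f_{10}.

2970954

f_2 = 4·9 + 6 = 42
f_3 = 4·42 + 9 = 177
f_4 = 4·177 + 12 = 720
f_5 = 4·720 + 15 = 2895
f_6 = 4·2895 + 18 = 11598
f_7 = 4·11598 + 21 = 46413
f_8 = 4·46413 + 24 = 185676
f_9 = 4·185676 + 27 = 742731
f_{10} = 4·742731 + 30 = 2970954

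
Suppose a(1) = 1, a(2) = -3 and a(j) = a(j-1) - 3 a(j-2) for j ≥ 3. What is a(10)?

327

a(3) = (-3) - 3(1) = -6
a(4) = (-6) - 3(-3) = 3
a(5) = 3 - 3(-6) = 21
a(6) = 21 - 3(3) = 12
a(7) = 12 - 3(21) = -51
a(8) = (-51) - 3(12) = -87
a(9) = (-87) - 3(-51) = 66
a(10) = 66 - 3(-87) = 327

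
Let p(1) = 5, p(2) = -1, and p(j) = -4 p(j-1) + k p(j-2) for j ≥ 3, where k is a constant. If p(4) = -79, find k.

3

p(3) = 4 + 5k
p(4) = -16 - 21k
So -16 - 21k = -79, giving k = 3.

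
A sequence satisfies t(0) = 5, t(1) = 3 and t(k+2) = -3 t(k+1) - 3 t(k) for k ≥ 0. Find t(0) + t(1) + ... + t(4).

-70

t(2) = -3*3 - 3*5 = -24
t(3) = -3*(-24) - 3*3 = 63
t(4) = -3*63 - 3*(-24) = -117
Sum = 5 + 3 + (-24) + 63 + (-117) = -70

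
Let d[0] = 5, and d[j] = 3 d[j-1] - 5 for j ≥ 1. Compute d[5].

610

d[1] = 3(5) - 5 = 10
d[2] = 3(10) - 5 = 25
d[3] = 3(25) - 5 = 70
d[4] = 3(70) - 5 = 205
d[5] = 3(205) - 5 = 610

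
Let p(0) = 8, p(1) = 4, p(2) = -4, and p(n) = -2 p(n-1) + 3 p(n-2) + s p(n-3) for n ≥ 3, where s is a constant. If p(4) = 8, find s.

-5

p(3) = 20 + 8s
p(4) = -52 - 12s
So -52 - 12s = 8, giving s = -5.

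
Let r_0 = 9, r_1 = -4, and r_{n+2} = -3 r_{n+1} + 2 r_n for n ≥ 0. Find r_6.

r_2 = -3*(-4) + 2*9 = 30
r_3 = -3*30 + 2*(-4) = -98
r_4 = -3*(-98) + 2*30 = 354
r_5 = -3*354 + 2*(-98) = -1258
r_6 = -3*(-1258) + 2*354 = 4482

4482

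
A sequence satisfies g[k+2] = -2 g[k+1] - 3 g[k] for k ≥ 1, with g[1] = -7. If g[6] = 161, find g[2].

Let g[2] = y.
g[3] = 21 - 2y
g[4] = -42 + y
g[5] = 21 + 4y
g[6] = 84 - 11y
So 84 - 11y = 161, giving y = -7.

-7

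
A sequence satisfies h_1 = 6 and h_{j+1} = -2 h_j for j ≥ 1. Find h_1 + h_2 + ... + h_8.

h_2 = -2(6) = -12
h_3 = -2(-12) = 24
h_4 = -2(24) = -48
h_5 = -2(-48) = 96
h_6 = -2(96) = -192
h_7 = -2(-192) = 384
h_8 = -2(384) = -768
Sum = 6 + (-12) + 24 + (-48) + 96 + (-192) + 384 + (-768) = -510

-510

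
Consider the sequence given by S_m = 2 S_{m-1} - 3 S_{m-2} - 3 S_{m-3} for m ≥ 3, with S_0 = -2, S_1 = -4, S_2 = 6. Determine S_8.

-576

S_3 = 2(6) - 3(-4) - 3(-2) = 30
S_4 = 2(30) - 3(6) - 3(-4) = 54
S_5 = 2(54) - 3(30) - 3(6) = 0
S_6 = 2(0) - 3(54) - 3(30) = -252
S_7 = 2(-252) - 3(0) - 3(54) = -666
S_8 = 2(-666) - 3(-252) - 3(0) = -576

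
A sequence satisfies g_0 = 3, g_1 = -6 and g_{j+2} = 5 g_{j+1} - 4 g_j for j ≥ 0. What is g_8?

-196602

g_2 = 5*(-6) - 4*3 = -42
g_3 = 5*(-42) - 4*(-6) = -186
g_4 = 5*(-186) - 4*(-42) = -762
g_5 = 5*(-762) - 4*(-186) = -3066
g_6 = 5*(-3066) - 4*(-762) = -12282
g_7 = 5*(-12282) - 4*(-3066) = -49146
g_8 = 5*(-49146) - 4*(-12282) = -196602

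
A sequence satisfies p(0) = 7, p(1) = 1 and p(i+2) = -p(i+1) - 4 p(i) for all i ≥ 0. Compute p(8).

-245

p(2) = -1 - 4*7 = -29
p(3) = -(-29) - 4*1 = 25
p(4) = -25 - 4*(-29) = 91
p(5) = -91 - 4*25 = -191
p(6) = -(-191) - 4*91 = -173
p(7) = -(-173) - 4*(-191) = 937
p(8) = -937 - 4*(-173) = -245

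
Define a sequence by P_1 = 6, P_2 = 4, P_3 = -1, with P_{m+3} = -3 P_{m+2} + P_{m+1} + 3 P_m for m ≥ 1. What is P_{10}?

17224

P_4 = -3(-1) + 4 + 3(6) = 25
P_5 = -3(25) + (-1) + 3(4) = -64
P_6 = -3(-64) + 25 + 3(-1) = 214
P_7 = -3(214) + (-64) + 3(25) = -631
P_8 = -3(-631) + 214 + 3(-64) = 1915
P_9 = -3(1915) + (-631) + 3(214) = -5734
P_{10} = -3(-5734) + 1915 + 3(-631) = 17224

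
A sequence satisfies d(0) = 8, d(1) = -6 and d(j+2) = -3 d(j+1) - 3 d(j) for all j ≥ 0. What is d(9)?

d(2) = -3(-6) - 3(8) = -6
d(3) = -3(-6) - 3(-6) = 36
d(4) = -3(36) - 3(-6) = -90
d(5) = -3(-90) - 3(36) = 162
d(6) = -3(162) - 3(-90) = -216
d(7) = -3(-216) - 3(162) = 162
d(8) = -3(162) - 3(-216) = 162
d(9) = -3(162) - 3(162) = -972

-972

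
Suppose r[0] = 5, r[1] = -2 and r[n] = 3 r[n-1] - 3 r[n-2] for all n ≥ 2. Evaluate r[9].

1539

r[2] = 3*(-2) - 3*5 = -21
r[3] = 3*(-21) - 3*(-2) = -57
r[4] = 3*(-57) - 3*(-21) = -108
r[5] = 3*(-108) - 3*(-57) = -153
r[6] = 3*(-153) - 3*(-108) = -135
r[7] = 3*(-135) - 3*(-153) = 54
r[8] = 3*54 - 3*(-135) = 567
r[9] = 3*567 - 3*54 = 1539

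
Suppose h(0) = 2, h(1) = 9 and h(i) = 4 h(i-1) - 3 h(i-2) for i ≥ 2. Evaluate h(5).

h(2) = 4·9 - 3·2 = 30
h(3) = 4·30 - 3·9 = 93
h(4) = 4·93 - 3·30 = 282
h(5) = 4·282 - 3·93 = 849

849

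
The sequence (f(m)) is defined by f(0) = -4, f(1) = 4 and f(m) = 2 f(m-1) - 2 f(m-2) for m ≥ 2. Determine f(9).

f(2) = 2*4 - 2*(-4) = 16
f(3) = 2*16 - 2*4 = 24
f(4) = 2*24 - 2*16 = 16
f(5) = 2*16 - 2*24 = -16
f(6) = 2*(-16) - 2*16 = -64
f(7) = 2*(-64) - 2*(-16) = -96
f(8) = 2*(-96) - 2*(-64) = -64
f(9) = 2*(-64) - 2*(-96) = 64

64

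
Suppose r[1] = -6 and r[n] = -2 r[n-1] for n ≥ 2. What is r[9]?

-1536

r[2] = -2·(-6) = 12
r[3] = -2·12 = -24
r[4] = -2·(-24) = 48
r[5] = -2·48 = -96
r[6] = -2·(-96) = 192
r[7] = -2·192 = -384
r[8] = -2·(-384) = 768
r[9] = -2·768 = -1536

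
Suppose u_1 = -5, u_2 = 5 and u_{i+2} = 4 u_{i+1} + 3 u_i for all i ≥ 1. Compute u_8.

u_3 = 4*5 + 3*(-5) = 5
u_4 = 4*5 + 3*5 = 35
u_5 = 4*35 + 3*5 = 155
u_6 = 4*155 + 3*35 = 725
u_7 = 4*725 + 3*155 = 3365
u_8 = 4*3365 + 3*725 = 15635

15635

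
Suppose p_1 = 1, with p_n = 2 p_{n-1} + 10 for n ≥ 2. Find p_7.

p_2 = 2(1) + 10 = 12
p_3 = 2(12) + 10 = 34
p_4 = 2(34) + 10 = 78
p_5 = 2(78) + 10 = 166
p_6 = 2(166) + 10 = 342
p_7 = 2(342) + 10 = 694

694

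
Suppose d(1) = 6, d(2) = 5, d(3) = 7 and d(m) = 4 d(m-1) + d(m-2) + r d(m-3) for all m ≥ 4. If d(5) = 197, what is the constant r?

2

d(4) = 33 + 6r
d(5) = 139 + 29r
So 139 + 29r = 197, giving r = 2.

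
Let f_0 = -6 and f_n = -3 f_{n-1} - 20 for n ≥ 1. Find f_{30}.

-205891132094654

The fixed point is -20/(1 + 3) = -5, so f_n + 5 = -3(f_{n-1} + 5).
Hence f_n = -1·(-3)^n - 5.
f_{30} = -1·(-3)^{30} - 5 = -1·205891132094649 - 5 = -205891132094654.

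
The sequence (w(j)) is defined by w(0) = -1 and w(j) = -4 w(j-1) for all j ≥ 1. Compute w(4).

-256

w(1) = -4*(-1) = 4
w(2) = -4*4 = -16
w(3) = -4*(-16) = 64
w(4) = -4*64 = -256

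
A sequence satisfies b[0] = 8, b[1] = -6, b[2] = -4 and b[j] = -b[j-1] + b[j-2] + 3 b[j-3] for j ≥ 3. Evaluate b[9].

-318

b[3] = -(-4) + (-6) + 3(8) = 22
b[4] = -22 + (-4) + 3(-6) = -44
b[5] = -(-44) + 22 + 3(-4) = 54
b[6] = -54 + (-44) + 3(22) = -32
b[7] = -(-32) + 54 + 3(-44) = -46
b[8] = -(-46) + (-32) + 3(54) = 176
b[9] = -176 + (-46) + 3(-32) = -318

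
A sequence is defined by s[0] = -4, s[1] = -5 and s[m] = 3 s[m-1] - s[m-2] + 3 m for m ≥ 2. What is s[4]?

s[2] = 3·(-5) - (-4) + 6 = -5
s[3] = 3·(-5) - (-5) + 9 = -1
s[4] = 3·(-1) - (-5) + 12 = 14

14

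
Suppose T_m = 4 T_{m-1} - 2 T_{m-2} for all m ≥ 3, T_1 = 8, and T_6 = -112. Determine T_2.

Let T_2 = v.
T_3 = -16 + 4v
T_4 = -64 + 14v
T_5 = -224 + 48v
T_6 = -768 + 164v
So -768 + 164v = -112, giving v = 4.

4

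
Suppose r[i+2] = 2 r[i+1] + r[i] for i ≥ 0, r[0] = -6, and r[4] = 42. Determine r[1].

Let r[1] = y.
r[2] = -6 + 2y
r[3] = -12 + 5y
r[4] = -30 + 12y
So -30 + 12y = 42, giving y = 6.

6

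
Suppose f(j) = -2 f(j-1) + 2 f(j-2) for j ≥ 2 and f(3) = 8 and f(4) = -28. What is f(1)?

Rearranging, f(j-2) = (f(j) + 2 f(j-1)) / 2.
f(2) = (-28 + 2*8) / 2 = -12/2 = -6
f(1) = (8 + 2*(-6)) / 2 = -4/2 = -2

-2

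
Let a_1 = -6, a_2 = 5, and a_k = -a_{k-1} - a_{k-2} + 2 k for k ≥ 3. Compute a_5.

7

a_3 = -5 - (-6) + 6 = 7
a_4 = -7 - 5 + 8 = -4
a_5 = -(-4) - 7 + 10 = 7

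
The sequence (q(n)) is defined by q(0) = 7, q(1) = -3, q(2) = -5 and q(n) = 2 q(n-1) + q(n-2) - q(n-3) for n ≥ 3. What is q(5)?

-99

q(3) = 2·(-5) + (-3) - 7 = -20
q(4) = 2·(-20) + (-5) - (-3) = -42
q(5) = 2·(-42) + (-20) - (-5) = -99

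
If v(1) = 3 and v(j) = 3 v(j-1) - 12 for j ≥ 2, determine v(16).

-43046715

The fixed point is -12/(1 - 3) = 6, so v(j) - 6 = 3(v(j-1) - 6).
Hence v(j) = -3·3^{j-1} + 6.
v(16) = -3·3^{15} + 6 = -3·14348907 + 6 = -43046715.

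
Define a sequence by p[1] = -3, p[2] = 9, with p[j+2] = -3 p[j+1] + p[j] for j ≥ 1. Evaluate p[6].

1080

p[3] = -3·9 + (-3) = -30
p[4] = -3·(-30) + 9 = 99
p[5] = -3·99 + (-30) = -327
p[6] = -3·(-327) + 99 = 1080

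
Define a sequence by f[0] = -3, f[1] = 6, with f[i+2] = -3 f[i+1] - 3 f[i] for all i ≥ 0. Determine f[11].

f[2] = -3*6 - 3*(-3) = -9
f[3] = -3*(-9) - 3*6 = 9
f[4] = -3*9 - 3*(-9) = 0
f[5] = -3*0 - 3*9 = -27
f[6] = -3*(-27) - 3*0 = 81
f[7] = -3*81 - 3*(-27) = -162
f[8] = -3*(-162) - 3*81 = 243
f[9] = -3*243 - 3*(-162) = -243
f[10] = -3*(-243) - 3*243 = 0
f[11] = -3*0 - 3*(-243) = 729

729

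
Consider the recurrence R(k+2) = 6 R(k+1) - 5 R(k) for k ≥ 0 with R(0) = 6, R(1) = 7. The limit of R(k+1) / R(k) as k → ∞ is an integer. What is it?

5

The characteristic equation is r^2 - 6r + 5 = 0, which factors as (r - 5)(r - 1) = 0.
So the roots are 5 and 1. Since |5| > |1| and the coefficient of 5^k is non-zero, the ratio tends to 5.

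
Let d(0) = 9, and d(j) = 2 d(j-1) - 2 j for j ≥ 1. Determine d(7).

d(1) = 2·9 - 2 = 16
d(2) = 2·16 - 4 = 28
d(3) = 2·28 - 6 = 50
d(4) = 2·50 - 8 = 92
d(5) = 2·92 - 10 = 174
d(6) = 2·174 - 12 = 336
d(7) = 2·336 - 14 = 658

658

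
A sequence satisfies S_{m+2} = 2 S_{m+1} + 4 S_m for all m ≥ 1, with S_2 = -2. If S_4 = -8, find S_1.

1

Let S_1 = x.
S_3 = -4 + 4x
S_4 = -16 + 8x
So -16 + 8x = -8, giving x = 1.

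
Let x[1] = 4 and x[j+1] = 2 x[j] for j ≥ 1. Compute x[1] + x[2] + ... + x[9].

x[2] = 2(4) = 8
x[3] = 2(8) = 16
x[4] = 2(16) = 32
x[5] = 2(32) = 64
x[6] = 2(64) = 128
x[7] = 2(128) = 256
x[8] = 2(256) = 512
x[9] = 2(512) = 1024
Sum = 4 + 8 + 16 + 32 + 64 + 128 + 256 + 512 + 1024 = 2044

2044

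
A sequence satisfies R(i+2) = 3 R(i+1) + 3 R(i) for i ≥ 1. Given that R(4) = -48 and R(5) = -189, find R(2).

Rearranging, R(i-2) = (R(i) - 3 R(i-1)) / 3.
R(3) = (-189 - 3·(-48)) / 3 = -45/3 = -15
R(2) = (-48 - 3·(-15)) / 3 = -3/3 = -1

-1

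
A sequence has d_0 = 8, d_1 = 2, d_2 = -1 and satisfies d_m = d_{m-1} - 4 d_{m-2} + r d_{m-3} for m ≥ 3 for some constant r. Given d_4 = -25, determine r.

-2

d_3 = -9 + 8r
d_4 = -5 + 10r
So -5 + 10r = -25, giving r = -2.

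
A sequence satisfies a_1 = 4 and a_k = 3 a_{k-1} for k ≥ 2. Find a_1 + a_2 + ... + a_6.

a_2 = 3*4 = 12
a_3 = 3*12 = 36
a_4 = 3*36 = 108
a_5 = 3*108 = 324
a_6 = 3*324 = 972
Sum = 4 + 12 + 36 + 108 + 324 + 972 = 1456

1456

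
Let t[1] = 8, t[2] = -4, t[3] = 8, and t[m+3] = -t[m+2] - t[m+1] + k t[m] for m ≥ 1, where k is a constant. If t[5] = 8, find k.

-1

t[4] = -4 + 8k
t[5] = -4 - 12k
So -4 - 12k = 8, giving k = -1.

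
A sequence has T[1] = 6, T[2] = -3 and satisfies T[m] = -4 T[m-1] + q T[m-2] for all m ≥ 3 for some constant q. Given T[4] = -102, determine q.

T[3] = 12 + 6q
T[4] = -48 - 27q
So -48 - 27q = -102, giving q = 2.

2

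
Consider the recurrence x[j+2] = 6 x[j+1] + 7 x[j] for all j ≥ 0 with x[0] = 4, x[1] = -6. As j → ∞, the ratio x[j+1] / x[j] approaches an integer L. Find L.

The characteristic equation is r^2 - 6r - 7 = 0, which factors as (r - 7)(r + 1) = 0.
So the roots are 7 and -1. Since |7| > |-1| and the coefficient of 7^j is non-zero, the ratio tends to 7.

7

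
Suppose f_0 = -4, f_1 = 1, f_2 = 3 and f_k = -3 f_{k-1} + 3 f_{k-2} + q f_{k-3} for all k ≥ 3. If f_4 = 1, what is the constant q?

-2

f_3 = -6 - 4q
f_4 = 27 + 13q
So 27 + 13q = 1, giving q = -2.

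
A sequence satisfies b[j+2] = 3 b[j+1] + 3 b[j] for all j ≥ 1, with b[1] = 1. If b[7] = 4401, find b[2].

Let b[2] = v.
b[3] = 3 + 3v
b[4] = 9 + 12v
b[5] = 36 + 45v
b[6] = 135 + 171v
b[7] = 513 + 648v
So 513 + 648v = 4401, giving v = 6.

6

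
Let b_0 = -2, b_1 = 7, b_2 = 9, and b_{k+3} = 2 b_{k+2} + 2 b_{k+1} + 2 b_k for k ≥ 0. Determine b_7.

b_3 = 2·9 + 2·7 + 2·(-2) = 28
b_4 = 2·28 + 2·9 + 2·7 = 88
b_5 = 2·88 + 2·28 + 2·9 = 250
b_6 = 2·250 + 2·88 + 2·28 = 732
b_7 = 2·732 + 2·250 + 2·88 = 2140

2140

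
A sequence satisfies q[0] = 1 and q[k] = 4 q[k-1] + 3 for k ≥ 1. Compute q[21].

The fixed point is 3/(1 - 4) = -1, so q[k] + 1 = 4(q[k-1] + 1).
Hence q[k] = 2·4^k - 1.
q[21] = 2·4^{21} - 1 = 2·4398046511104 - 1 = 8796093022207.

8796093022207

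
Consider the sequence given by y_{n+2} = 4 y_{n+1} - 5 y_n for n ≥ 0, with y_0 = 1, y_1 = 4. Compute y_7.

-336

y_2 = 4*4 - 5*1 = 11
y_3 = 4*11 - 5*4 = 24
y_4 = 4*24 - 5*11 = 41
y_5 = 4*41 - 5*24 = 44
y_6 = 4*44 - 5*41 = -29
y_7 = 4*(-29) - 5*44 = -336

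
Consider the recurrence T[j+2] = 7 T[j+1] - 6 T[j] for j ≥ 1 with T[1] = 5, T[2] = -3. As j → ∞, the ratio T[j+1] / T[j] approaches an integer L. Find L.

6

The characteristic equation is r^2 - 7r + 6 = 0, which factors as (r - 6)(r - 1) = 0.
So the roots are 6 and 1. Since |6| > |1| and the coefficient of 6^j is non-zero, the ratio tends to 6.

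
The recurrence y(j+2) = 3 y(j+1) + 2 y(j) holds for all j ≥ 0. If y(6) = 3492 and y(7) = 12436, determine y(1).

Rearranging, y(j-2) = (y(j) - 3 y(j-1)) / 2.
y(5) = (12436 - 3*3492) / 2 = 1960/2 = 980
y(4) = (3492 - 3*980) / 2 = 552/2 = 276
y(3) = (980 - 3*276) / 2 = 152/2 = 76
y(2) = (276 - 3*76) / 2 = 48/2 = 24
y(1) = (76 - 3*24) / 2 = 4/2 = 2

2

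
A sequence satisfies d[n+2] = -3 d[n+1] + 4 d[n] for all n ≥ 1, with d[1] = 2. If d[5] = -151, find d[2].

Let d[2] = z.
d[3] = 8 - 3z
d[4] = -24 + 13z
d[5] = 104 - 51z
So 104 - 51z = -151, giving z = 5.

5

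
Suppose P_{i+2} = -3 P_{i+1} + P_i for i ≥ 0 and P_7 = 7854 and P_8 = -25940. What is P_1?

6

Rearranging, P_{i-2} = P_i + 3 P_{i-1}.
P_6 = -25940 + 3·7854 = -2378
P_5 = 7854 + 3·(-2378) = 720
P_4 = -2378 + 3·720 = -218
P_3 = 720 + 3·(-218) = 66
P_2 = -218 + 3·66 = -20
P_1 = 66 + 3·(-20) = 6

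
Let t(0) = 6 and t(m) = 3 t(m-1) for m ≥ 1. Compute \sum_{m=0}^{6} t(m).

6558

t(1) = 3·6 = 18
t(2) = 3·18 = 54
t(3) = 3·54 = 162
t(4) = 3·162 = 486
t(5) = 3·486 = 1458
t(6) = 3·1458 = 4374
Sum = 6 + 18 + 54 + 162 + 486 + 1458 + 4374 = 6558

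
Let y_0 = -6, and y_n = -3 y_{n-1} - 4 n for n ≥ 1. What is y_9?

y_1 = -3(-6) - 4 = 14
y_2 = -3(14) - 8 = -50
y_3 = -3(-50) - 12 = 138
y_4 = -3(138) - 16 = -430
y_5 = -3(-430) - 20 = 1270
y_6 = -3(1270) - 24 = -3834
y_7 = -3(-3834) - 28 = 11474
y_8 = -3(11474) - 32 = -34454
y_9 = -3(-34454) - 36 = 103326

103326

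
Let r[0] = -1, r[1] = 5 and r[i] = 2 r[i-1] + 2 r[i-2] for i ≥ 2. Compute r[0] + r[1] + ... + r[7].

r[2] = 2(5) + 2(-1) = 8
r[3] = 2(8) + 2(5) = 26
r[4] = 2(26) + 2(8) = 68
r[5] = 2(68) + 2(26) = 188
r[6] = 2(188) + 2(68) = 512
r[7] = 2(512) + 2(188) = 1400
Sum = (-1) + 5 + 8 + 26 + 68 + 188 + 512 + 1400 = 2206

2206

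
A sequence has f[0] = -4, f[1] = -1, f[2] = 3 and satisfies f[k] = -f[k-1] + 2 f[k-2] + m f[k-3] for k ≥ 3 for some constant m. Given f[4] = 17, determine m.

f[3] = -5 - 4m
f[4] = 11 + 3m
So 11 + 3m = 17, giving m = 2.

2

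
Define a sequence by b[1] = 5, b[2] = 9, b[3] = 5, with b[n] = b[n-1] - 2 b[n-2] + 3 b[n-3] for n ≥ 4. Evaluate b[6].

b[4] = 5 - 2·9 + 3·5 = 2
b[5] = 2 - 2·5 + 3·9 = 19
b[6] = 19 - 2·2 + 3·5 = 30

30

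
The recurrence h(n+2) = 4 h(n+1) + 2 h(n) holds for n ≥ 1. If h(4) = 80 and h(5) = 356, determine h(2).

Rearranging, h(n-2) = (h(n) - 4 h(n-1)) / 2.
h(3) = (356 - 4*80) / 2 = 36/2 = 18
h(2) = (80 - 4*18) / 2 = 8/2 = 4

4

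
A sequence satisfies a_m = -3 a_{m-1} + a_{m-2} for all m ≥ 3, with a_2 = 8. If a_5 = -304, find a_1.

Let a_1 = x.
a_3 = -24 + x
a_4 = 80 - 3x
a_5 = -264 + 10x
So -264 + 10x = -304, giving x = -4.

-4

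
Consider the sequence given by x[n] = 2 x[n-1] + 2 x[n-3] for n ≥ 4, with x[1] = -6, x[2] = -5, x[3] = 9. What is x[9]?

276

x[4] = 2*9 + 2*(-6) = 6
x[5] = 2*6 + 2*(-5) = 2
x[6] = 2*2 + 2*9 = 22
x[7] = 2*22 + 2*6 = 56
x[8] = 2*56 + 2*2 = 116
x[9] = 2*116 + 2*22 = 276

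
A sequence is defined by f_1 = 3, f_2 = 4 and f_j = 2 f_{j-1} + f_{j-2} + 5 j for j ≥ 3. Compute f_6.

512

f_3 = 2(4) + 3 + 15 = 26
f_4 = 2(26) + 4 + 20 = 76
f_5 = 2(76) + 26 + 25 = 203
f_6 = 2(203) + 76 + 30 = 512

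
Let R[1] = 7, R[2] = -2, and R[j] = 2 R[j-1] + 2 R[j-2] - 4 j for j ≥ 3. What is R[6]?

R[3] = 2(-2) + 2(7) - 12 = -2
R[4] = 2(-2) + 2(-2) - 16 = -24
R[5] = 2(-24) + 2(-2) - 20 = -72
R[6] = 2(-72) + 2(-24) - 24 = -216

-216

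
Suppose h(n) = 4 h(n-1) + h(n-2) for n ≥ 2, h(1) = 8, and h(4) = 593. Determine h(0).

Let h(0) = x.
h(2) = 32 + x
h(3) = 136 + 4x
h(4) = 576 + 17x
So 576 + 17x = 593, giving x = 1.

1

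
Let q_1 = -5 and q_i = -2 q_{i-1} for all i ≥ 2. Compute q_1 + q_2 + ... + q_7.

-215

q_2 = -2(-5) = 10
q_3 = -2(10) = -20
q_4 = -2(-20) = 40
q_5 = -2(40) = -80
q_6 = -2(-80) = 160
q_7 = -2(160) = -320
Sum = (-5) + 10 + (-20) + 40 + (-80) + 160 + (-320) = -215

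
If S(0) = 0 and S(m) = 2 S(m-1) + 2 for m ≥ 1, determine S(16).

The fixed point is 2/(1 - 2) = -2, so S(m) + 2 = 2(S(m-1) + 2).
Hence S(m) = 2·2^m - 2.
S(16) = 2·2^{16} - 2 = 2·65536 - 2 = 131070.

131070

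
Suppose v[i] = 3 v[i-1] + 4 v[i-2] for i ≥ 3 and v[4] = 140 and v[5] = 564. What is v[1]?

3

Rearranging, v[i-2] = (v[i] - 3 v[i-1]) / 4.
v[3] = (564 - 3(140)) / 4 = 144/4 = 36
v[2] = (140 - 3(36)) / 4 = 32/4 = 8
v[1] = (36 - 3(8)) / 4 = 12/4 = 3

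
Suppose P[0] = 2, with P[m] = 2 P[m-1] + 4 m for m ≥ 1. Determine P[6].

P[1] = 2·2 + 4 = 8
P[2] = 2·8 + 8 = 24
P[3] = 2·24 + 12 = 60
P[4] = 2·60 + 16 = 136
P[5] = 2·136 + 20 = 292
P[6] = 2·292 + 24 = 608

608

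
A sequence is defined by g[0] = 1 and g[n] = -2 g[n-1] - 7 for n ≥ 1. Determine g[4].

g[1] = -2·1 - 7 = -9
g[2] = -2·(-9) - 7 = 11
g[3] = -2·11 - 7 = -29
g[4] = -2·(-29) - 7 = 51

51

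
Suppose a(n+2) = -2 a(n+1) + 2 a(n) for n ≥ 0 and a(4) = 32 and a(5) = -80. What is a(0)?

Rearranging, a(n-2) = (a(n) + 2 a(n-1)) / 2.
a(3) = (-80 + 2·32) / 2 = -16/2 = -8
a(2) = (32 + 2·(-8)) / 2 = 16/2 = 8
a(1) = (-8 + 2·8) / 2 = 8/2 = 4
a(0) = (8 + 2·4) / 2 = 16/2 = 8

8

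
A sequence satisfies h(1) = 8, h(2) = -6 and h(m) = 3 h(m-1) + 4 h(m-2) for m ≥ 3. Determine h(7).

1646

h(3) = 3·(-6) + 4·8 = 14
h(4) = 3·14 + 4·(-6) = 18
h(5) = 3·18 + 4·14 = 110
h(6) = 3·110 + 4·18 = 402
h(7) = 3·402 + 4·110 = 1646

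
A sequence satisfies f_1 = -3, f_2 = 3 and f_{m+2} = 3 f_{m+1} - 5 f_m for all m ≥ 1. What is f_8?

f_3 = 3·3 - 5·(-3) = 24
f_4 = 3·24 - 5·3 = 57
f_5 = 3·57 - 5·24 = 51
f_6 = 3·51 - 5·57 = -132
f_7 = 3·(-132) - 5·51 = -651
f_8 = 3·(-651) - 5·(-132) = -1293

-1293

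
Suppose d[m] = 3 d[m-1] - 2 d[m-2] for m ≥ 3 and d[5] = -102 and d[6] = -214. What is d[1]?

Rearranging, d[m-2] = (d[m] - 3 d[m-1]) / -2.
d[4] = (-214 - 3*(-102)) / -2 = 92/-2 = -46
d[3] = (-102 - 3*(-46)) / -2 = 36/-2 = -18
d[2] = (-46 - 3*(-18)) / -2 = 8/-2 = -4
d[1] = (-18 - 3*(-4)) / -2 = -6/-2 = 3

3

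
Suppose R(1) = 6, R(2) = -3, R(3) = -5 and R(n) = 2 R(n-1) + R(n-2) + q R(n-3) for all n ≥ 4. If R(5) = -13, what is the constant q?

R(4) = -13 + 6q
R(5) = -31 + 9q
So -31 + 9q = -13, giving q = 2.

2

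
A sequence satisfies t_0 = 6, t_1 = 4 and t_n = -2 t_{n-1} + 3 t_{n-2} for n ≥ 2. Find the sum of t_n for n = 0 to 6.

t_2 = -2·4 + 3·6 = 10
t_3 = -2·10 + 3·4 = -8
t_4 = -2·(-8) + 3·10 = 46
t_5 = -2·46 + 3·(-8) = -116
t_6 = -2·(-116) + 3·46 = 370
Sum = 6 + 4 + 10 + (-8) + 46 + (-116) + 370 = 312

312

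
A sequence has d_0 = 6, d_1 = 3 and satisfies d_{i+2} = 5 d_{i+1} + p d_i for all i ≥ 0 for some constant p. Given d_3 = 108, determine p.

1

d_2 = 15 + 6p
d_3 = 75 + 33p
So 75 + 33p = 108, giving p = 1.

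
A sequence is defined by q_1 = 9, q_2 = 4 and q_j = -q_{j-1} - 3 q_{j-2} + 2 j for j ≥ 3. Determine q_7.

q_3 = -4 - 3·9 + 6 = -25
q_4 = -(-25) - 3·4 + 8 = 21
q_5 = -21 - 3·(-25) + 10 = 64
q_6 = -64 - 3·21 + 12 = -115
q_7 = -(-115) - 3·64 + 14 = -63

-63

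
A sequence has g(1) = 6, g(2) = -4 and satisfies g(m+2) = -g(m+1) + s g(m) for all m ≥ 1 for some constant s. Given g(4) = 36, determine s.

-4

g(3) = 4 + 6s
g(4) = -4 - 10s
So -4 - 10s = 36, giving s = -4.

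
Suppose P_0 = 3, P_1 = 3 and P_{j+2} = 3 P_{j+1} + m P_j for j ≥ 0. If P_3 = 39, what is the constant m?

1

P_2 = 9 + 3m
P_3 = 27 + 12m
So 27 + 12m = 39, giving m = 1.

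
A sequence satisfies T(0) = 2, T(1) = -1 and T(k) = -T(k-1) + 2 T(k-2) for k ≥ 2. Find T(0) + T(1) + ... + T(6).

T(2) = -(-1) + 2(2) = 5
T(3) = -5 + 2(-1) = -7
T(4) = -(-7) + 2(5) = 17
T(5) = -17 + 2(-7) = -31
T(6) = -(-31) + 2(17) = 65
Sum = 2 + (-1) + 5 + (-7) + 17 + (-31) + 65 = 50

50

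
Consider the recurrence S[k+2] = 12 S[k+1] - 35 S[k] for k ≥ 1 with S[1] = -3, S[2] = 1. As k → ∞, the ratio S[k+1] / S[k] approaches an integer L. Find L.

7

The characteristic equation is r^2 - 12r + 35 = 0, which factors as (r - 7)(r - 5) = 0.
So the roots are 7 and 5. Since |7| > |5| and the coefficient of 7^k is non-zero, the ratio tends to 7.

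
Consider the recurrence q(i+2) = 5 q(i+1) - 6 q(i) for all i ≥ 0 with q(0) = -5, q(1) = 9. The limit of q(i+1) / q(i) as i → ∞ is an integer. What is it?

3

The characteristic equation is r^2 - 5r + 6 = 0, which factors as (r - 3)(r - 2) = 0.
So the roots are 3 and 2. Since |3| > |2| and the coefficient of 3^i is non-zero, the ratio tends to 3.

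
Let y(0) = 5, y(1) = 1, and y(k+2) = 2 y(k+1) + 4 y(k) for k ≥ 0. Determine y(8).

y(2) = 2(1) + 4(5) = 22
y(3) = 2(22) + 4(1) = 48
y(4) = 2(48) + 4(22) = 184
y(5) = 2(184) + 4(48) = 560
y(6) = 2(560) + 4(184) = 1856
y(7) = 2(1856) + 4(560) = 5952
y(8) = 2(5952) + 4(1856) = 19328

19328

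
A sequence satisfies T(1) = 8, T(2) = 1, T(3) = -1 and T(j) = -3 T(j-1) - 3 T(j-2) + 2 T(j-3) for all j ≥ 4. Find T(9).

T(4) = -3·(-1) - 3·1 + 2·8 = 16
T(5) = -3·16 - 3·(-1) + 2·1 = -43
T(6) = -3·(-43) - 3·16 + 2·(-1) = 79
T(7) = -3·79 - 3·(-43) + 2·16 = -76
T(8) = -3·(-76) - 3·79 + 2·(-43) = -95
T(9) = -3·(-95) - 3·(-76) + 2·79 = 671

671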